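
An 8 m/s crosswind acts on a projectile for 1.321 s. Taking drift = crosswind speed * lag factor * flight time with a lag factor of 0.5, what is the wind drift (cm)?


drift = v_wind * lag * t = 8 * 0.5 * 1.321 = 5.284 m ≈ 528.4 cm

528.4 cm


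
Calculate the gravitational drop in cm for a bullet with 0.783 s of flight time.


drop = 0.5*g*t^2 = 0.5*9.81*0.783^2 = 3.0072 m ≈ 300.7 cm

300.7 cm


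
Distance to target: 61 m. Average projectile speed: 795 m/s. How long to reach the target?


t = d/v = 61/795 = 0.07673 s

0.07673 s


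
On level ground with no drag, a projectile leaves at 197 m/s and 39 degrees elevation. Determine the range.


R = v0^2 * sin(2*theta) / g = 197^2 * sin(2*39°) / 9.81 = 3870 m

3870 m


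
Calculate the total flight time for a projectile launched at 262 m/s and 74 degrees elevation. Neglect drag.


T = 2*v0*sin(theta)/g = 2*262*sin(74°)/9.81 = 51.35 s

51.35 s


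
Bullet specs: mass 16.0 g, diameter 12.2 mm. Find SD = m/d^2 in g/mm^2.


SD = m/d^2 = 16.0/12.2^2 = 0.1075 g/mm^2

0.1075 g/mm^2


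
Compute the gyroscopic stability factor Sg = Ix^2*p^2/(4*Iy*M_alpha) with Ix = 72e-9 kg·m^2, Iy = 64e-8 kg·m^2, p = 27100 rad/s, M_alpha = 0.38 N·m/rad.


Sg = Ix^2 * p^2 / (4 * Iy * M_alpha) = (72e-9)^2 * 27100^2 / (4 * 64e-8 * 0.38) = 3.914

3.914


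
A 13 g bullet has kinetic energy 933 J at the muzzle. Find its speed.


v = sqrt(2*E/m) = sqrt(2*933/0.013) = 378.9 m/s

378.9 m/s


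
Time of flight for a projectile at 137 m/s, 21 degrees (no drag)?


T = 2*v0*sin(theta)/g = 2*137*sin(21°)/9.81 = 10.01 s

10.01 s


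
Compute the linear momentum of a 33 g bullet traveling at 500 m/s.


p = m*v = 0.033*500 = 16.5 kg·m/s

16.5 kg·m/s


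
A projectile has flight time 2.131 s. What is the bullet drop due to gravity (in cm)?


drop = 0.5*g*t^2 = 0.5*9.81*2.131^2 = 22.2744 m ≈ 2227 cm

2227 cm


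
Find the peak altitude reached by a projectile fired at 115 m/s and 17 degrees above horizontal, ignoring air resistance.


H = (v0*sin(theta))^2 / (2g) = (115*sin(17°))^2 / (2*9.81) = 57.62 m

57.62 m


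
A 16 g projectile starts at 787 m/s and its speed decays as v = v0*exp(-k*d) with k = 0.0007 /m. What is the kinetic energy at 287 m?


v = v0*exp(-k*d) = 787*exp(-0.0007*287) = 643.761 m/s
E = 0.5*m*v^2 = 0.5*0.016*643.761^2 = 3315 J

3315 J


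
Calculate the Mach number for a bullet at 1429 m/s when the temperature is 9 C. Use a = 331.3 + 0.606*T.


a = 331.3 + 0.606*(9) = 336.754 m/s
M = v/a = 1429/336.754 = 4.243

4.243


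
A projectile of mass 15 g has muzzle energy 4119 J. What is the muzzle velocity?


v = sqrt(2*E/m) = sqrt(2*4119/0.015) = 741.1 m/s

741.1 m/s


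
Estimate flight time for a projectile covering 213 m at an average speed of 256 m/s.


t = d/v = 213/256 = 0.832 s

0.832 s


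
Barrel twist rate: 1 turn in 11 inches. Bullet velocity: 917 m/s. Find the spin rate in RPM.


twist_m = 11*0.0254 = 0.2794 m
spin = v/twist = 917/0.2794 = 3282.033 rev/s
RPM = spin*60 = 3282.033*60 ≈ 196922 RPM

196922 RPM


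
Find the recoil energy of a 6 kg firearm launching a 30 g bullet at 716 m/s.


v_r = m_p*v_p/m_gun = 0.03*716/6 = 3.58 m/s, E_r = 0.5*m_gun*v_r^2 = 0.5*6*3.58^2 = 38.45 J

38.45 J


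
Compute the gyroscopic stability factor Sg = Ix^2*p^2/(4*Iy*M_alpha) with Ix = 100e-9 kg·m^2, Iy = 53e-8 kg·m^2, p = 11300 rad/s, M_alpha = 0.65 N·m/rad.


Sg = Ix^2 * p^2 / (4 * Iy * M_alpha) = (100e-9)^2 * 11300^2 / (4 * 53e-8 * 0.65) = 0.9266

0.9266


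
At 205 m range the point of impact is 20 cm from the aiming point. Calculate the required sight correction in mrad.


1 mrad subtends 1 cm per 10 m of range, so adj = error_cm / (dist_m / 10) = 20 / (205/10) = 0.9756 mrad

0.9756 mrad


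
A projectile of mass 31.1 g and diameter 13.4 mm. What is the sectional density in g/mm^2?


SD = m/d^2 = 31.1/13.4^2 = 0.1732 g/mm^2

0.1732 g/mm^2


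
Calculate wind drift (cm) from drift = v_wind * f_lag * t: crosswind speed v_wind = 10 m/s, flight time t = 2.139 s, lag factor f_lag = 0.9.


drift = v_wind * lag * t = 10 * 0.9 * 2.139 = 19.251 m ≈ 1925 cm

1925 cm


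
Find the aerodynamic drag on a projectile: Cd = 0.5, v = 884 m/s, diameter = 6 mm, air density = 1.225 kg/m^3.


A = pi*(d/2)^2 = pi*(6/2000)^2 = 2.82743e-05 m^2
Fd = 0.5*Cd*rho*A*v^2 = 0.5*0.5*1.225*2.82743e-05*884^2 = 6.767 N

6.767 N


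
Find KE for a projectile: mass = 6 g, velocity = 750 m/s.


E = 0.5*m*v^2 = 0.5*0.006*750^2 = 1688 J

1688 J


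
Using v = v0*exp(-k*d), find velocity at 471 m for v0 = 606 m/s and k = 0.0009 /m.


v = v0*exp(-k*d) = 606*exp(-0.0009*471) = 396.6 m/s

396.6 m/s


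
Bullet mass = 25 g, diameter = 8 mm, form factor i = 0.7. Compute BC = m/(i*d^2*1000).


BC = m/(i*d^2*1000) = 25/(0.7 * 8^2 * 1000) = 0.000558

0.000558


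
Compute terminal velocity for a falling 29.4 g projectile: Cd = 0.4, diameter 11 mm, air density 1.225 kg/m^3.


A = pi*(d/2)^2 = pi*(11/2000)^2 = 9.50332e-05 m^2
vt = sqrt(2mg/(Cd*rho*A)) = sqrt(2*0.0294*9.81/(0.4 * 1.225 * 9.50332e-05)) = 111.3 m/s

111.3 m/s


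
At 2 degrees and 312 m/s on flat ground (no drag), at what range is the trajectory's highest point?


R = v0^2*sin(2*theta)/g = 312^2*sin(2*2°)/9.81 = 692.189 m
apex_dist = R/2 = 692.189/2 = 346.1 m

346.1 m


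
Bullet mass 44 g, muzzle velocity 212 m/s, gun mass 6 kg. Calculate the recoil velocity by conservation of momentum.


v_recoil = m_p * v_p / m_gun = 0.044 * 212 / 6 = 1.555 m/s

1.555 m/s


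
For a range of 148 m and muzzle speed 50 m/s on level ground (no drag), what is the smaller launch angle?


sin(2*theta) = R*g/v0^2 = 148*9.81/50^2 = 0.580752, theta = arcsin(0.580752)/2 = 17.75°

17.75 degrees


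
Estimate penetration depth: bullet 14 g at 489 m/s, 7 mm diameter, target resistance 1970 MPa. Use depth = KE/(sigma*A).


A = pi*(d/2)^2 = pi*(7/2)^2 = 38.4845 mm^2
E = 0.5*m*v^2 = 0.5*0.014*489^2 = 1673.85 J
depth = E/(sigma*A) = 1673.85 J / (1970 MPa * 38.4845 mm^2) = 1673.85/(1970 * 38.4845) m = 0.0220782 m ≈ 22.08 mm

22.08 mm


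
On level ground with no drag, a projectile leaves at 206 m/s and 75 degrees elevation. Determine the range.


R = v0^2 * sin(2*theta) / g = 206^2 * sin(2*75°) / 9.81 = 2163 m

2163 m


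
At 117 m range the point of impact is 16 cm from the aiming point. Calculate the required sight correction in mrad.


1 mrad subtends 1 cm per 10 m of range, so adj = error_cm / (dist_m / 10) = 16 / (117/10) = 1.368 mrad

1.368 mrad


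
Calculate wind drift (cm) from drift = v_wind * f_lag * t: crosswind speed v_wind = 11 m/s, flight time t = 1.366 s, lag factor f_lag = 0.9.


drift = v_wind * lag * t = 11 * 0.9 * 1.366 = 13.5234 m ≈ 1352 cm

1352 cm


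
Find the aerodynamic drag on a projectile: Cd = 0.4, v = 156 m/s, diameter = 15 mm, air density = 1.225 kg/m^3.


A = pi*(d/2)^2 = pi*(15/2000)^2 = 1.76715e-04 m^2
Fd = 0.5*Cd*rho*A*v^2 = 0.5*0.4*1.225*1.76715e-04*156^2 = 1.054 N

1.054 N


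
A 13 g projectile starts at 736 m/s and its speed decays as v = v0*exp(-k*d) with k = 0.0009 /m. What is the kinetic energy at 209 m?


v = v0*exp(-k*d) = 736*exp(-0.0009*209) = 609.799 m/s
E = 0.5*m*v^2 = 0.5*0.013*609.799^2 = 2417 J

2417 J


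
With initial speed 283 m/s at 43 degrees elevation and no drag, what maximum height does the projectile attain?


H = (v0*sin(theta))^2 / (2g) = (283*sin(43°))^2 / (2*9.81) = 1899 m

1899 m


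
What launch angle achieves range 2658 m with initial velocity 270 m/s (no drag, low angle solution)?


sin(2*theta) = R*g/v0^2 = 2658*9.81/270^2 = 0.357681, theta = arcsin(0.357681)/2 = 10.48°

10.48 degrees


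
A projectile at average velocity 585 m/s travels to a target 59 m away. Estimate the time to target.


t = d/v = 59/585 = 0.1009 s

0.1009 s


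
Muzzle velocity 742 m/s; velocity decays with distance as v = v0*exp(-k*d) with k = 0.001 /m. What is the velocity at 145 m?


v = v0*exp(-k*d) = 742*exp(-0.001*145) = 641.8 m/s

641.8 m/s


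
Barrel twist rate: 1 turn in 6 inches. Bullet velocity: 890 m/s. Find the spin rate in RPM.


twist_m = 6*0.0254 = 0.1524 m
spin = v/twist = 890/0.1524 = 5839.895 rev/s
RPM = spin*60 = 5839.895*60 ≈ 350394 RPM

350394 RPM


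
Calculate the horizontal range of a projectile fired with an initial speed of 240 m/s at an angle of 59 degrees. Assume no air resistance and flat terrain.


R = v0^2 * sin(2*theta) / g = 240^2 * sin(2*59°) / 9.81 = 5184 m

5184 m


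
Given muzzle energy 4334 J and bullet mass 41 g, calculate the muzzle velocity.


v = sqrt(2*E/m) = sqrt(2*4334/0.041) = 459.8 m/s

459.8 m/s


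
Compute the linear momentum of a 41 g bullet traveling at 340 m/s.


p = m*v = 0.041*340 = 13.94 kg·m/s

13.94 kg·m/s


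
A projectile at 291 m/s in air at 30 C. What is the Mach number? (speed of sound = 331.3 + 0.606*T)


a = 331.3 + 0.606*(30) = 349.48 m/s
M = v/a = 291/349.48 = 0.8327

0.8327


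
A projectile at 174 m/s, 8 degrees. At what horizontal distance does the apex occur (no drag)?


R = v0^2*sin(2*theta)/g = 174^2*sin(2*8°)/9.81 = 850.683 m
apex_dist = R/2 = 850.683/2 = 425.3 m

425.3 m


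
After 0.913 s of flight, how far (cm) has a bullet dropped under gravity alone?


drop = 0.5*g*t^2 = 0.5*9.81*0.913^2 = 4.08866 m ≈ 408.9 cm

408.9 cm


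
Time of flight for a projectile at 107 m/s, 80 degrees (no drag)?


T = 2*v0*sin(theta)/g = 2*107*sin(80°)/9.81 = 21.48 s

21.48 s


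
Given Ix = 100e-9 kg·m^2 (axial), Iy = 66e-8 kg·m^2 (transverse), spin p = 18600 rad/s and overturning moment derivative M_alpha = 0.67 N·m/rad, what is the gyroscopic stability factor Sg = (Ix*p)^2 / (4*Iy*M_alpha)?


Sg = Ix^2 * p^2 / (4 * Iy * M_alpha) = (100e-9)^2 * 18600^2 / (4 * 66e-8 * 0.67) = 1.956

1.956


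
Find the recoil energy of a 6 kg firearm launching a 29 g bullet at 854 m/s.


v_r = m_p*v_p/m_gun = 0.029*854/6 = 4.12767 m/s, E_r = 0.5*m_gun*v_r^2 = 0.5*6*4.12767^2 = 51.11 J

51.11 J


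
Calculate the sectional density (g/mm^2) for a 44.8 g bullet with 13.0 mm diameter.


SD = m/d^2 = 44.8/13.0^2 = 0.2651 g/mm^2

0.2651 g/mm^2


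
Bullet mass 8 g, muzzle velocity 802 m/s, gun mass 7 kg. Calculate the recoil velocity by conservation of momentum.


v_recoil = m_p * v_p / m_gun = 0.008 * 802 / 7 = 0.9166 m/s

0.9166 m/s


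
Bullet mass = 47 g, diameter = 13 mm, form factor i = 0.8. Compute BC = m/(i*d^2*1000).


BC = m/(i*d^2*1000) = 47/(0.8 * 13^2 * 1000) = 0.0003476

0.0003476


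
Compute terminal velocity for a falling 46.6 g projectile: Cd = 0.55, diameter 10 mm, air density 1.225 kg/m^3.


A = pi*(d/2)^2 = pi*(10/2000)^2 = 7.85398e-05 m^2
vt = sqrt(2mg/(Cd*rho*A)) = sqrt(2*0.0466*9.81/(0.55 * 1.225 * 7.85398e-05)) = 131.4 m/s

131.4 m/s


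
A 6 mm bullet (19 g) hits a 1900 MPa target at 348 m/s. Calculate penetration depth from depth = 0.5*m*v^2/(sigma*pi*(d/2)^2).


A = pi*(d/2)^2 = pi*(6/2)^2 = 28.2743 mm^2
E = 0.5*m*v^2 = 0.5*0.019*348^2 = 1150.49 J
depth = E/(sigma*A) = 1150.49 J / (1900 MPa * 28.2743 mm^2) = 1150.49/(1900 * 28.2743) m = 0.0214159 m ≈ 21.42 mm

21.42 mm


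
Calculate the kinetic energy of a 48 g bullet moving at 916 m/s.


E = 0.5*m*v^2 = 0.5*0.048*916^2 = 20137 J

20137 J


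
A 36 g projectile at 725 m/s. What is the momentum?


p = m*v = 0.036*725 = 26.1 kg·m/s

26.1 kg·m/s


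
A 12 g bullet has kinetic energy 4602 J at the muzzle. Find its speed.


v = sqrt(2*E/m) = sqrt(2*4602/0.012) = 875.8 m/s

875.8 m/s


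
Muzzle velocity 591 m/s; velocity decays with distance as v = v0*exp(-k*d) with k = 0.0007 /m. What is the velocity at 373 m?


v = v0*exp(-k*d) = 591*exp(-0.0007*373) = 455.2 m/s

455.2 m/s


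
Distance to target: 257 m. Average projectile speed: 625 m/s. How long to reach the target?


t = d/v = 257/625 = 0.4112 s

0.4112 s


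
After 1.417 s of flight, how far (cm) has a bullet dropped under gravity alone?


drop = 0.5*g*t^2 = 0.5*9.81*1.417^2 = 9.8487 m ≈ 984.9 cm

984.9 cm


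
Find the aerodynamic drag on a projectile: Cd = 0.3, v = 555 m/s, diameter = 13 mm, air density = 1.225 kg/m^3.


A = pi*(d/2)^2 = pi*(13/2000)^2 = 1.32732e-04 m^2
Fd = 0.5*Cd*rho*A*v^2 = 0.5*0.3*1.225*1.32732e-04*555^2 = 7.513 N

7.513 N


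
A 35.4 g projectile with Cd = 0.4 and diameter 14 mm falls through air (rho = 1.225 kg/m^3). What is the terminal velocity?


A = pi*(d/2)^2 = pi*(14/2000)^2 = 1.53938e-04 m^2
vt = sqrt(2mg/(Cd*rho*A)) = sqrt(2*0.0354*9.81/(0.4 * 1.225 * 1.53938e-04)) = 95.96 m/s

95.96 m/s


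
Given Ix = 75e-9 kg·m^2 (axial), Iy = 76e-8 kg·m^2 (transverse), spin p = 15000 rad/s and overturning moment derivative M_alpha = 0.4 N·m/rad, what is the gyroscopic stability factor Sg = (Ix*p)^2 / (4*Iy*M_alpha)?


Sg = Ix^2 * p^2 / (4 * Iy * M_alpha) = (75e-9)^2 * 15000^2 / (4 * 76e-8 * 0.4) = 1.041

1.041


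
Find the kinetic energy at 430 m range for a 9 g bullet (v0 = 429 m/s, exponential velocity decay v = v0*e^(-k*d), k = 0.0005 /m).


v = v0*exp(-k*d) = 429*exp(-0.0005*430) = 346.006 m/s
E = 0.5*m*v^2 = 0.5*0.009*346.006^2 = 538.7 J

538.7 J


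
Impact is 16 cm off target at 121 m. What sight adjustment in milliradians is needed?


1 mrad subtends 1 cm per 10 m of range, so adj = error_cm / (dist_m / 10) = 16 / (121/10) = 1.322 mrad

1.322 mrad


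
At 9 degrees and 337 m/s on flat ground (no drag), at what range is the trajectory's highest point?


R = v0^2*sin(2*theta)/g = 337^2*sin(2*9°)/9.81 = 3577.45 m
apex_dist = R/2 = 3577.45/2 = 1789 m

1789 m


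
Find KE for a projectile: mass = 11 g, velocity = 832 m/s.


E = 0.5*m*v^2 = 0.5*0.011*832^2 = 3807 J

3807 J


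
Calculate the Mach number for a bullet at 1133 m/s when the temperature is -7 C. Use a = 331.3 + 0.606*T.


a = 331.3 + 0.606*(-7) = 327.058 m/s
M = v/a = 1133/327.058 = 3.464

3.464


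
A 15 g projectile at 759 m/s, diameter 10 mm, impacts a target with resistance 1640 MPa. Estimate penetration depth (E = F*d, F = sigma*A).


A = pi*(d/2)^2 = pi*(10/2)^2 = 78.5398 mm^2
E = 0.5*m*v^2 = 0.5*0.015*759^2 = 4320.61 J
depth = E/(sigma*A) = 4320.61 J / (1640 MPa * 78.5398 mm^2) = 4320.61/(1640 * 78.5398) m = 0.0335437 m ≈ 33.54 mm

33.54 mm


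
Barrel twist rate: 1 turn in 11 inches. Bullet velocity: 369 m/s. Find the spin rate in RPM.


twist_m = 11*0.0254 = 0.2794 m
spin = v/twist = 369/0.2794 = 1320.687 rev/s
RPM = spin*60 = 1320.687*60 ≈ 79241 RPM

79241 RPM


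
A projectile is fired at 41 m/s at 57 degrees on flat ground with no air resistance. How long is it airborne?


T = 2*v0*sin(theta)/g = 2*41*sin(57°)/9.81 = 7.01 s

7.01 s


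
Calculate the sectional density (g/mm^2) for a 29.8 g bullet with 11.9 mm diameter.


SD = m/d^2 = 29.8/11.9^2 = 0.2104 g/mm^2

0.2104 g/mm^2


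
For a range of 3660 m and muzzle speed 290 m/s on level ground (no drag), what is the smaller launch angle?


sin(2*theta) = R*g/v0^2 = 3660*9.81/290^2 = 0.426927, theta = arcsin(0.426927)/2 = 12.64°

12.64 degrees


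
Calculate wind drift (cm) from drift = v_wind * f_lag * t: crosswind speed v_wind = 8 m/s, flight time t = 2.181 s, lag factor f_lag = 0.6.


drift = v_wind * lag * t = 8 * 0.6 * 2.181 = 10.4688 m ≈ 1047 cm

1047 cm


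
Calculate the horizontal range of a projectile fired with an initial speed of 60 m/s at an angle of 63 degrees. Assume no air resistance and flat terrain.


R = v0^2 * sin(2*theta) / g = 60^2 * sin(2*63°) / 9.81 = 296.9 m

296.9 m


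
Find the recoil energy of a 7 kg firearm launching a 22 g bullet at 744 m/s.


v_r = m_p*v_p/m_gun = 0.022*744/7 = 2.33829 m/s, E_r = 0.5*m_gun*v_r^2 = 0.5*7*2.33829^2 = 19.14 J

19.14 J


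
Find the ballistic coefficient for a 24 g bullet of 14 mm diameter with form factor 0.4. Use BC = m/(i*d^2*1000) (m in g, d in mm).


BC = m/(i*d^2*1000) = 24/(0.4 * 14^2 * 1000) = 0.0003061

0.0003061


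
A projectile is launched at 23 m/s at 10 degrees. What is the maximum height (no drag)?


H = (v0*sin(theta))^2 / (2g) = (23*sin(10°))^2 / (2*9.81) = 0.813 m

0.813 m


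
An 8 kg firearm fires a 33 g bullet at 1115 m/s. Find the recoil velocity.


v_recoil = m_p * v_p / m_gun = 0.033 * 1115 / 8 = 4.599 m/s

4.599 m/s


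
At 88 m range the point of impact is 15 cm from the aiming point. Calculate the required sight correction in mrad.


1 mrad subtends 1 cm per 10 m of range, so adj = error_cm / (dist_m / 10) = 15 / (88/10) = 1.705 mrad

1.705 mrad


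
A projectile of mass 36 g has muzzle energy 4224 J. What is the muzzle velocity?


v = sqrt(2*E/m) = sqrt(2*4224/0.036) = 484.4 m/s

484.4 m/s


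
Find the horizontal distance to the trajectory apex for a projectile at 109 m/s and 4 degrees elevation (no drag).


R = v0^2*sin(2*theta)/g = 109^2*sin(2*4°)/9.81 = 168.554 m
apex_dist = R/2 = 168.554/2 = 84.28 m

84.28 m


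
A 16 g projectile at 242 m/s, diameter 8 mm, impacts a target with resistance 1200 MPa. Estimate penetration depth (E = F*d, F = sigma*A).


A = pi*(d/2)^2 = pi*(8/2)^2 = 50.2655 mm^2
E = 0.5*m*v^2 = 0.5*0.016*242^2 = 468.512 J
depth = E/(sigma*A) = 468.512 J / (1200 MPa * 50.2655 mm^2) = 468.512/(1200 * 50.2655) m = 0.00776729 m ≈ 7.767 mm

7.767 mm


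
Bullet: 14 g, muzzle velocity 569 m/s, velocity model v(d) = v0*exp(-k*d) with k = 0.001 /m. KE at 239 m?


v = v0*exp(-k*d) = 569*exp(-0.001*239) = 448.039 m/s
E = 0.5*m*v^2 = 0.5*0.014*448.039^2 = 1405 J

1405 J


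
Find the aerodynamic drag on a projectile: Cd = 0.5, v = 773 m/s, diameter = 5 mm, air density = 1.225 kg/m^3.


A = pi*(d/2)^2 = pi*(5/2000)^2 = 1.96350e-05 m^2
Fd = 0.5*Cd*rho*A*v^2 = 0.5*0.5*1.225*1.96350e-05*773^2 = 3.593 N

3.593 N


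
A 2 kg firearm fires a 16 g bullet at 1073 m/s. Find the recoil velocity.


v_recoil = m_p * v_p / m_gun = 0.016 * 1073 / 2 = 8.584 m/s

8.584 m/s


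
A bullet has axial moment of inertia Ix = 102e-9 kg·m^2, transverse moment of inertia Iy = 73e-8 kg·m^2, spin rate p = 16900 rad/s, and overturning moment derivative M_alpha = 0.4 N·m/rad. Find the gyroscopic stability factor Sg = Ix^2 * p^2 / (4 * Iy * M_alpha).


Sg = Ix^2 * p^2 / (4 * Iy * M_alpha) = (102e-9)^2 * 16900^2 / (4 * 73e-8 * 0.4) = 2.544

2.544


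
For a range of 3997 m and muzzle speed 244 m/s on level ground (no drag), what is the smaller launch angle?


sin(2*theta) = R*g/v0^2 = 3997*9.81/244^2 = 0.658603, theta = arcsin(0.658603)/2 = 20.6°

20.6 degrees


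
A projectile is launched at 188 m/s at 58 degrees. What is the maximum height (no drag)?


H = (v0*sin(theta))^2 / (2g) = (188*sin(58°))^2 / (2*9.81) = 1296 m

1296 m


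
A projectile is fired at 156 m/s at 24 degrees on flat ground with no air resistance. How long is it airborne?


T = 2*v0*sin(theta)/g = 2*156*sin(24°)/9.81 = 12.94 s

12.94 s


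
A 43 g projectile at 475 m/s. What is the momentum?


p = m*v = 0.043*475 = 20.42 kg·m/s

20.42 kg·m/s


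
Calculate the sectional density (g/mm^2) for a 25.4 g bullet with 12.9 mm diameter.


SD = m/d^2 = 25.4/12.9^2 = 0.1526 g/mm^2

0.1526 g/mm^2


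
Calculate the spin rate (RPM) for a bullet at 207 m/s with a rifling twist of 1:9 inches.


twist_m = 9*0.0254 = 0.2286 m
spin = v/twist = 207/0.2286 = 905.5118 rev/s
RPM = spin*60 = 905.5118*60 ≈ 54331 RPM

54331 RPM


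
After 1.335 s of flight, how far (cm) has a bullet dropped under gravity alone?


drop = 0.5*g*t^2 = 0.5*9.81*1.335^2 = 8.74181 m ≈ 874.2 cm

874.2 cm


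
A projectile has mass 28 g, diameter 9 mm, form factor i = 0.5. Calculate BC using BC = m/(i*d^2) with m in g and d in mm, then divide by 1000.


BC = m/(i*d^2*1000) = 28/(0.5 * 9^2 * 1000) = 0.0006914

0.0006914


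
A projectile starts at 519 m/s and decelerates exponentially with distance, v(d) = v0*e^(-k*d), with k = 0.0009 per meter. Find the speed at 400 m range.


v = v0*exp(-k*d) = 519*exp(-0.0009*400) = 362.1 m/s

362.1 m/s


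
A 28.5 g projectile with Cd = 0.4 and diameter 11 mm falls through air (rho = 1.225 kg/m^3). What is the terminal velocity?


A = pi*(d/2)^2 = pi*(11/2000)^2 = 9.50332e-05 m^2
vt = sqrt(2mg/(Cd*rho*A)) = sqrt(2*0.0285*9.81/(0.4 * 1.225 * 9.50332e-05)) = 109.6 m/s

109.6 m/s


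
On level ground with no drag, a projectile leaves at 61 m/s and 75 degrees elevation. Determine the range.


R = v0^2 * sin(2*theta) / g = 61^2 * sin(2*75°) / 9.81 = 189.7 m

189.7 m


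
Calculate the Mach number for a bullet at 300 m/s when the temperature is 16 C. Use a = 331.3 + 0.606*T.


a = 331.3 + 0.606*(16) = 340.996 m/s
M = v/a = 300/340.996 = 0.8798

0.8798


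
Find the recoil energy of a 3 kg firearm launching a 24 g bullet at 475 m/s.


v_r = m_p*v_p/m_gun = 0.024*475/3 = 3.8 m/s, E_r = 0.5*m_gun*v_r^2 = 0.5*3*3.8^2 = 21.66 J

21.66 J


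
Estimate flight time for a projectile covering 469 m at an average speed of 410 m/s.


t = d/v = 469/410 = 1.144 s

1.144 s


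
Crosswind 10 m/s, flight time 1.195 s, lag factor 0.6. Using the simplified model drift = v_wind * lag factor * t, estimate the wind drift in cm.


drift = v_wind * lag * t = 10 * 0.6 * 1.195 = 7.17 m ≈ 717 cm

717 cm


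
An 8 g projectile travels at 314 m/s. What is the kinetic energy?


E = 0.5*m*v^2 = 0.5*0.008*314^2 = 394.4 J

394.4 J


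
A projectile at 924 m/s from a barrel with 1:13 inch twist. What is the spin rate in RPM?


twist_m = 13*0.0254 = 0.3302 m
spin = v/twist = 924/0.3302 = 2798.304 rev/s
RPM = spin*60 = 2798.304*60 ≈ 167898 RPM

167898 RPM


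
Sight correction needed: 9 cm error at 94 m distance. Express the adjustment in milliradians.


1 mrad subtends 1 cm per 10 m of range, so adj = error_cm / (dist_m / 10) = 9 / (94/10) = 0.9574 mrad

0.9574 mrad


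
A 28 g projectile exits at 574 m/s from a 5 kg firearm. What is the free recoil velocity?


v_recoil = m_p * v_p / m_gun = 0.028 * 574 / 5 = 3.214 m/s

3.214 m/s


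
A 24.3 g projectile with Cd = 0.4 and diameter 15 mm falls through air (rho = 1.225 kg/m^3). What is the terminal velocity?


A = pi*(d/2)^2 = pi*(15/2000)^2 = 1.76715e-04 m^2
vt = sqrt(2mg/(Cd*rho*A)) = sqrt(2*0.0243*9.81/(0.4 * 1.225 * 1.76715e-04)) = 74.2 m/s

74.2 m/s


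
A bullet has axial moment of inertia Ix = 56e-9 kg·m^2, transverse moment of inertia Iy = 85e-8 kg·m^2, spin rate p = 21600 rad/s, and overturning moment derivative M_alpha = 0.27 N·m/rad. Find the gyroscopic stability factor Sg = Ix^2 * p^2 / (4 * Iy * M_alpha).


Sg = Ix^2 * p^2 / (4 * Iy * M_alpha) = (56e-9)^2 * 21600^2 / (4 * 85e-8 * 0.27) = 1.594

1.594


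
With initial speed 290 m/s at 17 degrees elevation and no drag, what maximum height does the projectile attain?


H = (v0*sin(theta))^2 / (2g) = (290*sin(17°))^2 / (2*9.81) = 366.4 m

366.4 m


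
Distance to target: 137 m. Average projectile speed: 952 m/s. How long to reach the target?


t = d/v = 137/952 = 0.1439 s

0.1439 s


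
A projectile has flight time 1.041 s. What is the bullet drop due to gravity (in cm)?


drop = 0.5*g*t^2 = 0.5*9.81*1.041^2 = 5.31546 m ≈ 531.5 cm

531.5 cm


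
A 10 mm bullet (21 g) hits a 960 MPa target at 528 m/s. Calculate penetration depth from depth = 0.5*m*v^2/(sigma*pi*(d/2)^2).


A = pi*(d/2)^2 = pi*(10/2)^2 = 78.5398 mm^2
E = 0.5*m*v^2 = 0.5*0.021*528^2 = 2927.23 J
depth = E/(sigma*A) = 2927.23 J / (960 MPa * 78.5398 mm^2) = 2927.23/(960 * 78.5398) m = 0.0388236 m ≈ 38.82 mm

38.82 mm


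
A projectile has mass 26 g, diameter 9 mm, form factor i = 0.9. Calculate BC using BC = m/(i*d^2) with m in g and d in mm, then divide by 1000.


BC = m/(i*d^2*1000) = 26/(0.9 * 9^2 * 1000) = 0.0003567

0.0003567


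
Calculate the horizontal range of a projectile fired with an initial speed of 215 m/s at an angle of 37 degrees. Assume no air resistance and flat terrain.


R = v0^2 * sin(2*theta) / g = 215^2 * sin(2*37°) / 9.81 = 4529 m

4529 m


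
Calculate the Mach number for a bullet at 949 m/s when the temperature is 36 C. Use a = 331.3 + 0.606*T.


a = 331.3 + 0.606*(36) = 353.116 m/s
M = v/a = 949/353.116 = 2.688

2.688


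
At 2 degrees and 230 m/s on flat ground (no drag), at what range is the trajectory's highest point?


R = v0^2*sin(2*theta)/g = 230^2*sin(2*2°)/9.81 = 376.159 m
apex_dist = R/2 = 376.159/2 = 188.1 m

188.1 m


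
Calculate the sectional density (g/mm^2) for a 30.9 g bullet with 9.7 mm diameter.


SD = m/d^2 = 30.9/9.7^2 = 0.3284 g/mm^2

0.3284 g/mm^2


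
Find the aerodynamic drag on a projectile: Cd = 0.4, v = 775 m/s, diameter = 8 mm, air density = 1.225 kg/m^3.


A = pi*(d/2)^2 = pi*(8/2000)^2 = 5.02655e-05 m^2
Fd = 0.5*Cd*rho*A*v^2 = 0.5*0.4*1.225*5.02655e-05*775^2 = 7.397 N

7.397 N


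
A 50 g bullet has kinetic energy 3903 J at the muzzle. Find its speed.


v = sqrt(2*E/m) = sqrt(2*3903/0.05) = 395.1 m/s

395.1 m/s


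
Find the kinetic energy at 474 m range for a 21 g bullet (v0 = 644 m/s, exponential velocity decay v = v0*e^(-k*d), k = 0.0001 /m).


v = v0*exp(-k*d) = 644*exp(-0.0001*474) = 614.187 m/s
E = 0.5*m*v^2 = 0.5*0.021*614.187^2 = 3961 J

3961 J


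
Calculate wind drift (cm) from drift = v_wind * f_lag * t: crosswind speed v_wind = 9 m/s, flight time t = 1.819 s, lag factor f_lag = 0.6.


drift = v_wind * lag * t = 9 * 0.6 * 1.819 = 9.8226 m ≈ 982.3 cm

982.3 cm


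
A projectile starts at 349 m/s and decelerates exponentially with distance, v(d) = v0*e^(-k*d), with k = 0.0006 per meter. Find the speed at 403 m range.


v = v0*exp(-k*d) = 349*exp(-0.0006*403) = 274 m/s

274 m/s


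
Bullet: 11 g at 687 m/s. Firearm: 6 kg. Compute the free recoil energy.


v_r = m_p*v_p/m_gun = 0.011*687/6 = 1.2595 m/s, E_r = 0.5*m_gun*v_r^2 = 0.5*6*1.2595^2 = 4.759 J

4.759 J


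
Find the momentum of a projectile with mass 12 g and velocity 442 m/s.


p = m*v = 0.012*442 = 5.304 kg·m/s

5.304 kg·m/s


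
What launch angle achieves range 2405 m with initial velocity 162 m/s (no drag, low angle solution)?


sin(2*theta) = R*g/v0^2 = 2405*9.81/162^2 = 0.898988, theta = arcsin(0.898988)/2 = 32.01°

32.01 degrees


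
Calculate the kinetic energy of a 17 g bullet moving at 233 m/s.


E = 0.5*m*v^2 = 0.5*0.017*233^2 = 461.5 J

461.5 J


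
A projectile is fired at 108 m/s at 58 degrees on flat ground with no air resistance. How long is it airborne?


T = 2*v0*sin(theta)/g = 2*108*sin(58°)/9.81 = 18.67 s

18.67 s


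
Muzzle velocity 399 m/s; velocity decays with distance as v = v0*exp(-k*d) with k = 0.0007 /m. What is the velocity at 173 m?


v = v0*exp(-k*d) = 399*exp(-0.0007*173) = 353.5 m/s

353.5 m/s


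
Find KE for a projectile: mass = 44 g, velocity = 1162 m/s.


E = 0.5*m*v^2 = 0.5*0.044*1162^2 = 29705 J

29705 J


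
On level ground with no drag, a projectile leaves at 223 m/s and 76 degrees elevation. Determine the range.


R = v0^2 * sin(2*theta) / g = 223^2 * sin(2*76°) / 9.81 = 2380 m

2380 m


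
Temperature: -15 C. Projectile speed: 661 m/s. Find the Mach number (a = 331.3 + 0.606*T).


a = 331.3 + 0.606*(-15) = 322.21 m/s
M = v/a = 661/322.21 = 2.051

2.051


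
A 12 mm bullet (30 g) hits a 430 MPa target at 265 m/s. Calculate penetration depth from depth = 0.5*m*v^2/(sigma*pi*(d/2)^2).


A = pi*(d/2)^2 = pi*(12/2)^2 = 113.097 mm^2
E = 0.5*m*v^2 = 0.5*0.03*265^2 = 1053.38 J
depth = E/(sigma*A) = 1053.38 J / (430 MPa * 113.097 mm^2) = 1053.38/(430 * 113.097) m = 0.0216602 m ≈ 21.66 mm

21.66 mm


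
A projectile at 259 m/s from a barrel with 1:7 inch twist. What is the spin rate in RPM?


twist_m = 7*0.0254 = 0.1778 m
spin = v/twist = 259/0.1778 = 1456.693 rev/s
RPM = spin*60 = 1456.693*60 ≈ 87402 RPM

87402 RPM


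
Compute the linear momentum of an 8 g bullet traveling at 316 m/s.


p = m*v = 0.008*316 = 2.528 kg·m/s

2.528 kg·m/s


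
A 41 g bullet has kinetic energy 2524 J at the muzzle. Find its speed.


v = sqrt(2*E/m) = sqrt(2*2524/0.041) = 350.9 m/s

350.9 m/s


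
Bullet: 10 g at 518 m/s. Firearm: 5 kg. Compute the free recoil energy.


v_r = m_p*v_p/m_gun = 0.01*518/5 = 1.036 m/s, E_r = 0.5*m_gun*v_r^2 = 0.5*5*1.036^2 = 2.683 J

2.683 J


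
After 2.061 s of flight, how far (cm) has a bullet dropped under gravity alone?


drop = 0.5*g*t^2 = 0.5*9.81*2.061^2 = 20.8351 m ≈ 2084 cm

2084 cm


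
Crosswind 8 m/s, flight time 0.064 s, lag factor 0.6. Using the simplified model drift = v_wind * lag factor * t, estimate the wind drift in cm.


drift = v_wind * lag * t = 8 * 0.6 * 0.064 = 0.3072 m ≈ 30.72 cm

30.72 cm


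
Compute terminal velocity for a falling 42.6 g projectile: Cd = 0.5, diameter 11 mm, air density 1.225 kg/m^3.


A = pi*(d/2)^2 = pi*(11/2000)^2 = 9.50332e-05 m^2
vt = sqrt(2mg/(Cd*rho*A)) = sqrt(2*0.0426*9.81/(0.5 * 1.225 * 9.50332e-05)) = 119.8 m/s

119.8 m/s


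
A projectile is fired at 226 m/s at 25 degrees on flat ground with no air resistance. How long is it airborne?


T = 2*v0*sin(theta)/g = 2*226*sin(25°)/9.81 = 19.47 s

19.47 s


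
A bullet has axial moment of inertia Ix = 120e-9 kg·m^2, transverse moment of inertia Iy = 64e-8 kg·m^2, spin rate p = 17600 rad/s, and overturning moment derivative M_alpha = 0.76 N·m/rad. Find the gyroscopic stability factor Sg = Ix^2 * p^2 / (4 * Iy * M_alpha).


Sg = Ix^2 * p^2 / (4 * Iy * M_alpha) = (120e-9)^2 * 17600^2 / (4 * 64e-8 * 0.76) = 2.293

2.293


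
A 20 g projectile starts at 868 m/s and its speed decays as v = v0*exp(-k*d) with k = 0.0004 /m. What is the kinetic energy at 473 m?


v = v0*exp(-k*d) = 868*exp(-0.0004*473) = 718.375 m/s
E = 0.5*m*v^2 = 0.5*0.02*718.375^2 = 5161 J

5161 J


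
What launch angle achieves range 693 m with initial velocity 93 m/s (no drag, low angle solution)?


sin(2*theta) = R*g/v0^2 = 693*9.81/93^2 = 0.786025, theta = arcsin(0.786025)/2 = 25.91°

25.91 degrees


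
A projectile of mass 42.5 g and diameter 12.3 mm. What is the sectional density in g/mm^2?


SD = m/d^2 = 42.5/12.3^2 = 0.2809 g/mm^2

0.2809 g/mm^2


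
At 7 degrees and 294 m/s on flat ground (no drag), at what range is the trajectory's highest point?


R = v0^2*sin(2*theta)/g = 294^2*sin(2*7°)/9.81 = 2131.58 m
apex_dist = R/2 = 2131.58/2 = 1066 m

1066 m


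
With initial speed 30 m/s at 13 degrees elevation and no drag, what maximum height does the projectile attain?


H = (v0*sin(theta))^2 / (2g) = (30*sin(13°))^2 / (2*9.81) = 2.321 m

2.321 m


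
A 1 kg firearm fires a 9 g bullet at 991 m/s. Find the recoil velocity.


v_recoil = m_p * v_p / m_gun = 0.009 * 991 / 1 = 8.919 m/s

8.919 m/s


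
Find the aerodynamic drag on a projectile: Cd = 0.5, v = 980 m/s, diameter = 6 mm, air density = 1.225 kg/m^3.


A = pi*(d/2)^2 = pi*(6/2000)^2 = 2.82743e-05 m^2
Fd = 0.5*Cd*rho*A*v^2 = 0.5*0.5*1.225*2.82743e-05*980^2 = 8.316 N

8.316 N


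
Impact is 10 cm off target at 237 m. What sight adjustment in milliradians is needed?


1 mrad subtends 1 cm per 10 m of range, so adj = error_cm / (dist_m / 10) = 10 / (237/10) = 0.4219 mrad

0.4219 mrad


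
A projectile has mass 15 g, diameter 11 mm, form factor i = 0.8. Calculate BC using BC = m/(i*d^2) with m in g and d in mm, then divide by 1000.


BC = m/(i*d^2*1000) = 15/(0.8 * 11^2 * 1000) = 0.000155

0.000155


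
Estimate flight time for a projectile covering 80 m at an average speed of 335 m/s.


t = d/v = 80/335 = 0.2388 s

0.2388 s


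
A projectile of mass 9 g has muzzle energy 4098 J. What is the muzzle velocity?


v = sqrt(2*E/m) = sqrt(2*4098/0.009) = 954.3 m/s

954.3 m/s


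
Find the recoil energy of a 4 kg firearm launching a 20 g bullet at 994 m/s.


v_r = m_p*v_p/m_gun = 0.02*994/4 = 4.97 m/s, E_r = 0.5*m_gun*v_r^2 = 0.5*4*4.97^2 = 49.4 J

49.4 J


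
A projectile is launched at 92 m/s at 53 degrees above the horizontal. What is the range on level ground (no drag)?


R = v0^2 * sin(2*theta) / g = 92^2 * sin(2*53°) / 9.81 = 829.4 m

829.4 m


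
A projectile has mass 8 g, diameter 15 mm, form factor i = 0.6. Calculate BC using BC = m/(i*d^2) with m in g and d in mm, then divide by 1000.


BC = m/(i*d^2*1000) = 8/(0.6 * 15^2 * 1000) = 5.926e-05

5.926e-05


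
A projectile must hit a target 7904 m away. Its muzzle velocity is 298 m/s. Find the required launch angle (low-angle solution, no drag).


sin(2*theta) = R*g/v0^2 = 7904*9.81/298^2 = 0.873139, theta = arcsin(0.873139)/2 = 30.41°

30.41 degrees


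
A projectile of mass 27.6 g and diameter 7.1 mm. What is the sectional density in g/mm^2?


SD = m/d^2 = 27.6/7.1^2 = 0.5475 g/mm^2

0.5475 g/mm^2


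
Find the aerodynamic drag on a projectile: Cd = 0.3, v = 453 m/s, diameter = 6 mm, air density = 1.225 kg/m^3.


A = pi*(d/2)^2 = pi*(6/2000)^2 = 2.82743e-05 m^2
Fd = 0.5*Cd*rho*A*v^2 = 0.5*0.3*1.225*2.82743e-05*453^2 = 1.066 N

1.066 N


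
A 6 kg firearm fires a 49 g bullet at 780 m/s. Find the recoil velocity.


v_recoil = m_p * v_p / m_gun = 0.049 * 780 / 6 = 6.37 m/s

6.37 m/s


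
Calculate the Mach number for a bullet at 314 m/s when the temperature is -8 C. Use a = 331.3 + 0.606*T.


a = 331.3 + 0.606*(-8) = 326.452 m/s
M = v/a = 314/326.452 = 0.9619

0.9619


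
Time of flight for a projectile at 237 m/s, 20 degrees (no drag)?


T = 2*v0*sin(theta)/g = 2*237*sin(20°)/9.81 = 16.53 s

16.53 s


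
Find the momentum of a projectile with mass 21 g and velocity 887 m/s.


p = m*v = 0.021*887 = 18.63 kg·m/s

18.63 kg·m/s


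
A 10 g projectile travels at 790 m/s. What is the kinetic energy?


E = 0.5*m*v^2 = 0.5*0.01*790^2 = 3120 J

3120 J


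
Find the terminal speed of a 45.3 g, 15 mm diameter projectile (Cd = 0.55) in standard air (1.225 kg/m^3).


A = pi*(d/2)^2 = pi*(15/2000)^2 = 1.76715e-04 m^2
vt = sqrt(2mg/(Cd*rho*A)) = sqrt(2*0.0453*9.81/(0.55 * 1.225 * 1.76715e-04)) = 86.4 m/s

86.4 m/s


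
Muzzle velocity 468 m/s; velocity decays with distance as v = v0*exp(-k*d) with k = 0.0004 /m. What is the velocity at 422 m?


v = v0*exp(-k*d) = 468*exp(-0.0004*422) = 395.3 m/s

395.3 m/s


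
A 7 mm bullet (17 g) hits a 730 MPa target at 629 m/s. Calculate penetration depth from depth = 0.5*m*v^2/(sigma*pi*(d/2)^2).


A = pi*(d/2)^2 = pi*(7/2)^2 = 38.4845 mm^2
E = 0.5*m*v^2 = 0.5*0.017*629^2 = 3362.95 J
depth = E/(sigma*A) = 3362.95 J / (730 MPa * 38.4845 mm^2) = 3362.95/(730 * 38.4845) m = 0.119705 m ≈ 119.7 mm

119.7 mm


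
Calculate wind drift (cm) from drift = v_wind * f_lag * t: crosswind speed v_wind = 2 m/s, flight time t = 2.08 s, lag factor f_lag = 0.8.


drift = v_wind * lag * t = 2 * 0.8 * 2.08 = 3.328 m ≈ 332.8 cm

332.8 cm


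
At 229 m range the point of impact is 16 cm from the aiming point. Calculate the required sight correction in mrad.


1 mrad subtends 1 cm per 10 m of range, so adj = error_cm / (dist_m / 10) = 16 / (229/10) = 0.6987 mrad

0.6987 mrad


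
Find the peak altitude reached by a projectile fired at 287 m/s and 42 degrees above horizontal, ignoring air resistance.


H = (v0*sin(theta))^2 / (2g) = (287*sin(42°))^2 / (2*9.81) = 1880 m

1880 m


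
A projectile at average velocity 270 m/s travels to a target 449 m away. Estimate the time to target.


t = d/v = 449/270 = 1.663 s

1.663 s


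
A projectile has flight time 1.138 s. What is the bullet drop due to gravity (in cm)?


drop = 0.5*g*t^2 = 0.5*9.81*1.138^2 = 6.35219 m ≈ 635.2 cm

635.2 cm


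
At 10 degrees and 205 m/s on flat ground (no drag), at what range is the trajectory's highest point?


R = v0^2*sin(2*theta)/g = 205^2*sin(2*10°)/9.81 = 1465.18 m
apex_dist = R/2 = 1465.18/2 = 732.6 m

732.6 m


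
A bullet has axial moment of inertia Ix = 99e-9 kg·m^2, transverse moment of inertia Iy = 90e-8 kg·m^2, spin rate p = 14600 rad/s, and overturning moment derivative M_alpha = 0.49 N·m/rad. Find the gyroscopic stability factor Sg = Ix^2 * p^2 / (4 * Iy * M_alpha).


Sg = Ix^2 * p^2 / (4 * Iy * M_alpha) = (99e-9)^2 * 14600^2 / (4 * 90e-8 * 0.49) = 1.184

1.184


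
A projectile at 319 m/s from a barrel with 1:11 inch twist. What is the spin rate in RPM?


twist_m = 11*0.0254 = 0.2794 m
spin = v/twist = 319/0.2794 = 1141.732 rev/s
RPM = spin*60 = 1141.732*60 ≈ 68504 RPM

68504 RPM


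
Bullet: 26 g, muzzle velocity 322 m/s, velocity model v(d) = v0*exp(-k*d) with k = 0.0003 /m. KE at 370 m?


v = v0*exp(-k*d) = 322*exp(-0.0003*370) = 288.17 m/s
E = 0.5*m*v^2 = 0.5*0.026*288.17^2 = 1080 J

1080 J


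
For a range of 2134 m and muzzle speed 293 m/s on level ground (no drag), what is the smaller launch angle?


sin(2*theta) = R*g/v0^2 = 2134*9.81/293^2 = 0.243853, theta = arcsin(0.243853)/2 = 7.057°

7.057 degrees


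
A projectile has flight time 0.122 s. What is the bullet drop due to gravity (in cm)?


drop = 0.5*g*t^2 = 0.5*9.81*0.122^2 = 0.073006 m ≈ 7.301 cm

7.301 cm


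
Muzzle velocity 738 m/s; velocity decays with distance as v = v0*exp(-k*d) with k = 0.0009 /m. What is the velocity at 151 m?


v = v0*exp(-k*d) = 738*exp(-0.0009*151) = 644.2 m/s

644.2 m/s


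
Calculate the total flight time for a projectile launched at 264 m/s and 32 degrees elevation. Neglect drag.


T = 2*v0*sin(theta)/g = 2*264*sin(32°)/9.81 = 28.52 s

28.52 s


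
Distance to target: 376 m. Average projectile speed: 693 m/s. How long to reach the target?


t = d/v = 376/693 = 0.5426 s

0.5426 s


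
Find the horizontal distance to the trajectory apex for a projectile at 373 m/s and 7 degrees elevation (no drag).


R = v0^2*sin(2*theta)/g = 373^2*sin(2*7°)/9.81 = 3431.02 m
apex_dist = R/2 = 3431.02/2 = 1716 m

1716 m


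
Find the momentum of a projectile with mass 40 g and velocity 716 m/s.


p = m*v = 0.04*716 = 28.64 kg·m/s

28.64 kg·m/s


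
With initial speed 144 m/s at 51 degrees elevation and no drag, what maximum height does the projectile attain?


H = (v0*sin(theta))^2 / (2g) = (144*sin(51°))^2 / (2*9.81) = 638.3 m

638.3 m


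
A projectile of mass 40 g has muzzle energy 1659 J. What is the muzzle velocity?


v = sqrt(2*E/m) = sqrt(2*1659/0.04) = 288 m/s

288 m/s


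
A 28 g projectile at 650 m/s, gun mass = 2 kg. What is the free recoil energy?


v_r = m_p*v_p/m_gun = 0.028*650/2 = 9.1 m/s, E_r = 0.5*m_gun*v_r^2 = 0.5*2*9.1^2 = 82.81 J

82.81 J


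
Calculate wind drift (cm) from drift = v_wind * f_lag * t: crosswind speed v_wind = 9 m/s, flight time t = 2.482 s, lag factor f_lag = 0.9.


drift = v_wind * lag * t = 9 * 0.9 * 2.482 = 20.1042 m ≈ 2010 cm

2010 cm


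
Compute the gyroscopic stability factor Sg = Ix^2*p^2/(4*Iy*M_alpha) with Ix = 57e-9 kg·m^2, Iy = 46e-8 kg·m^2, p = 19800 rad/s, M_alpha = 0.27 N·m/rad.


Sg = Ix^2 * p^2 / (4 * Iy * M_alpha) = (57e-9)^2 * 19800^2 / (4 * 46e-8 * 0.27) = 2.564

2.564


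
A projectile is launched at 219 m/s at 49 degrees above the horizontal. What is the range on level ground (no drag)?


R = v0^2 * sin(2*theta) / g = 219^2 * sin(2*49°) / 9.81 = 4841 m

4841 m


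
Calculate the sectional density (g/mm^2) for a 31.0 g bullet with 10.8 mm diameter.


SD = m/d^2 = 31.0/10.8^2 = 0.2658 g/mm^2

0.2658 g/mm^2


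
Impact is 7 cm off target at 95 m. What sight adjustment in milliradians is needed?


1 mrad subtends 1 cm per 10 m of range, so adj = error_cm / (dist_m / 10) = 7 / (95/10) = 0.7368 mrad

0.7368 mrad


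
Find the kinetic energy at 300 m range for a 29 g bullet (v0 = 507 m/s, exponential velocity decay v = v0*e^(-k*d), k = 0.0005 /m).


v = v0*exp(-k*d) = 507*exp(-0.0005*300) = 436.379 m/s
E = 0.5*m*v^2 = 0.5*0.029*436.379^2 = 2761 J

2761 J
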